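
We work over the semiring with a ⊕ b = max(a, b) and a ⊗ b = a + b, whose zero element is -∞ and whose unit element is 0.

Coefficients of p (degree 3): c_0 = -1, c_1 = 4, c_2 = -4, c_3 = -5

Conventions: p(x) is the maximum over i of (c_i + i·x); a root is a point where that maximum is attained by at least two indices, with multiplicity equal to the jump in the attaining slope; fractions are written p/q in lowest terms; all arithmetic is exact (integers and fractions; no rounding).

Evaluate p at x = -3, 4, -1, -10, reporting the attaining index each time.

p(-3) = max(-1+0·(-3)=-1, 4+1·(-3)=1, -4+2·(-3)=-10, -5+3·(-3)=-14) = 1 (attained by i=1)
p(4) = max(-1+0·4=-1, 4+1·4=8, -4+2·4=4, -5+3·4=7) = 8 (attained by i=1)
p(-1) = max(-1+0·(-1)=-1, 4+1·(-1)=3, -4+2·(-1)=-6, -5+3·(-1)=-8) = 3 (attained by i=1)
p(-10) = max(-1+0·(-10)=-1, 4+1·(-10)=-6, -4+2·(-10)=-24, -5+3·(-10)=-35) = -1 (attained by i=0)
Answer: p(-3) = 1; p(4) = 8; p(-1) = 3; p(-10) = -1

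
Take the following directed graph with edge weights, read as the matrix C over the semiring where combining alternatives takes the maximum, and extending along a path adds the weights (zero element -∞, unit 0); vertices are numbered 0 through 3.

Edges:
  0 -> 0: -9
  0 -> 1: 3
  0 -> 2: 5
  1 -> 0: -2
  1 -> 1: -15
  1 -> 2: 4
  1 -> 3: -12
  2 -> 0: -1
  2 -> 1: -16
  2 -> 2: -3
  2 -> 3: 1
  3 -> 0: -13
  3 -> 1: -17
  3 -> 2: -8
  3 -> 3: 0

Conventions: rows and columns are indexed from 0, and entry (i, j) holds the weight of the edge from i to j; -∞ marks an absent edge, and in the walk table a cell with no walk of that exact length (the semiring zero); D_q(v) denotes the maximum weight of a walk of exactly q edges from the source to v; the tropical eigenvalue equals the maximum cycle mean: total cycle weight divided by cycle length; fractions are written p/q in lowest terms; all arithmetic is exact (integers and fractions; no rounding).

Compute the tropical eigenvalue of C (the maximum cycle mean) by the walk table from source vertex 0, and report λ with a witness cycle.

q=0: [0, -∞, -∞, -∞]
q=1: [-9, 3, 5, -∞]
q=2: [4, -6, 7, 6]
q=3: [6, 7, 9, 8]
q=4: [8, 9, 11, 10]
Optimal cycle mean attained by: cycle 0->1->2->0, total 3 + 4 + (-1), length 3.
Answer: λ = 2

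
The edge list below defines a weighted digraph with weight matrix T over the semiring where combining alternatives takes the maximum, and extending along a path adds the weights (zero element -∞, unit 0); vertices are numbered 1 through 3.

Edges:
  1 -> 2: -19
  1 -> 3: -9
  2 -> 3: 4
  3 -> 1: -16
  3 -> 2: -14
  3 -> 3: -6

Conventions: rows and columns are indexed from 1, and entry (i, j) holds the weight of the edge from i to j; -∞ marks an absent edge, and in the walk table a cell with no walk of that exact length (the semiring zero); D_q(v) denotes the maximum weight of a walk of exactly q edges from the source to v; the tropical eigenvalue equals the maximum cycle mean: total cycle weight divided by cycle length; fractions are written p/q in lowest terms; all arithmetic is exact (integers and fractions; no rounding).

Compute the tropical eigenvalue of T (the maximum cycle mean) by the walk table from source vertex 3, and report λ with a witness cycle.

q=0: [-∞, -∞, 0]
q=1: [-16, -14, -6]
q=2: [-22, -20, -10]
q=3: [-26, -24, -16]
Optimal cycle mean attained by: cycle 2->3->2, total 4 + (-14), length 2.
Answer: λ = -5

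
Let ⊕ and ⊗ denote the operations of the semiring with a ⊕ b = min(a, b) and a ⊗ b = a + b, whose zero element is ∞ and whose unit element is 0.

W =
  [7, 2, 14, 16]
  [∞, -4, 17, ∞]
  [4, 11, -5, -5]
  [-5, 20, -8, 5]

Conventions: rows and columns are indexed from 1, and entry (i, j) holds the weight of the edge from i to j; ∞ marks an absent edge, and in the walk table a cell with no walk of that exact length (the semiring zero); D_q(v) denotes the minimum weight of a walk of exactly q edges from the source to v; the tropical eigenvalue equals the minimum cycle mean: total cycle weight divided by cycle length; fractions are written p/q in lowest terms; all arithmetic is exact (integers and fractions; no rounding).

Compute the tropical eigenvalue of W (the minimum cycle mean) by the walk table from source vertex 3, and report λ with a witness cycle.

q=0: [∞, ∞, 0, ∞]
q=1: [4, 11, -5, -5]
q=2: [-10, 6, -13, -10]
q=3: [-15, -8, -18, -18]
q=4: [-23, -13, -26, -23]
Optimal cycle mean attained by: cycle 3->4->3, total (-5) + (-8), length 2.
Answer: λ = -13/2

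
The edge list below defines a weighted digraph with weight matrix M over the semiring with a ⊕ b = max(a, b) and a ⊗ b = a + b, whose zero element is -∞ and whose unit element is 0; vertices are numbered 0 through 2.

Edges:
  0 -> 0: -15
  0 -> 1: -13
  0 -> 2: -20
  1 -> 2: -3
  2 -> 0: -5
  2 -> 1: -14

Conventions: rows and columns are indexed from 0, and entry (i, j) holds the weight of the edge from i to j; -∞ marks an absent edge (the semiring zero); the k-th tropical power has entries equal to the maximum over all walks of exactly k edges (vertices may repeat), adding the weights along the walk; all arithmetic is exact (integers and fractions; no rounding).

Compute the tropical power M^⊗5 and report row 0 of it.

M^⊗2:
  [-25, -28, -16]
  [-8, -17, -∞]
  [-20, -18, -17]
M^⊗3:
  [-21, -30, -31]
  [-23, -21, -20]
  [-22, -31, -21]
M^⊗4:
  [-36, -34, -33]
  [-25, -34, -24]
  [-26, -35, -34]
M^⊗5:
  [-38, -47, -37]
  [-29, -38, -37]
  [-39, -39, -38]
Answer: row 0 of M^⊗5 = [-38, -47, -37]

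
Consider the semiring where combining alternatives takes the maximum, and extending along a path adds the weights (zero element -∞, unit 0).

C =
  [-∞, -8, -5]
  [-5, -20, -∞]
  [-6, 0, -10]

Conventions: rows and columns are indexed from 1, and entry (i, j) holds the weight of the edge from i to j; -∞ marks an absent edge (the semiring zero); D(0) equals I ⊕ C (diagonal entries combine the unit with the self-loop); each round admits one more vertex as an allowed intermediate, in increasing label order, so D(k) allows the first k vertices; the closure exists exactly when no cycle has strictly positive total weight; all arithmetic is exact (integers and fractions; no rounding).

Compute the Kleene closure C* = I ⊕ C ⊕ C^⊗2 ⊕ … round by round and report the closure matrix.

D(0):
  [0, -8, -5]
  [-5, 0, -∞]
  [-6, 0, 0]
D(1):
  [0, -8, -5]
  [-5, 0, -10]
  [-6, 0, 0]
D(2):
  [0, -8, -5]
  [-5, 0, -10]
  [-5, 0, 0]
D(3):
  [0, -5, -5]
  [-5, 0, -10]
  [-5, 0, 0]
Answer: C* = [[0, -5, -5], [-5, 0, -10], [-5, 0, 0]]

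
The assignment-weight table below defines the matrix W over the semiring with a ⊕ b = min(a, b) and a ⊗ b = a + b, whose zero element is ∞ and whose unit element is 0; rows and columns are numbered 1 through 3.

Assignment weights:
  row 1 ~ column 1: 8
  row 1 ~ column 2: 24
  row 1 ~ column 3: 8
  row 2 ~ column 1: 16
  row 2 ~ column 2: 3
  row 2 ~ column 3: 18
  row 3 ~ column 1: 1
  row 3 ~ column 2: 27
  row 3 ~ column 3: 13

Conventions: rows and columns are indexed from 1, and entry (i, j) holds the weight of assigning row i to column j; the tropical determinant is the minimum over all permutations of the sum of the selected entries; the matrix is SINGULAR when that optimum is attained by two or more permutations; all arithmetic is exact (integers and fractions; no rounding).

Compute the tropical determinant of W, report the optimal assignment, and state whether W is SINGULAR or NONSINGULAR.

σ = (1, 2, 3): 8 + 3 + 13 = 24
σ = (1, 3, 2): 8 + 18 + 27 = 53
σ = (2, 1, 3): 24 + 16 + 13 = 53
σ = (2, 3, 1): 24 + 18 + 1 = 43
σ = (3, 1, 2): 8 + 16 + 27 = 51
σ = (3, 2, 1): 8 + 3 + 1 = 12
Optimal value attained by: σ = (3, 2, 1).
Answer: det⊕(W) = 12; verdict: NONSINGULAR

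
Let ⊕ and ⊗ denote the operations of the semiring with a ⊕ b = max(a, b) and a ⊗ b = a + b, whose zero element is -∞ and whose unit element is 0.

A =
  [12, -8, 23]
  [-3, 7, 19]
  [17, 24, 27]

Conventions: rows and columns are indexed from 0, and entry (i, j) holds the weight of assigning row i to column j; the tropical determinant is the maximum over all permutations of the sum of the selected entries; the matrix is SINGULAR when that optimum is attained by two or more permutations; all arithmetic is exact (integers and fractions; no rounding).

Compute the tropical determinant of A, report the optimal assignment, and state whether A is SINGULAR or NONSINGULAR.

σ = (0, 1, 2): 12 + 7 + 27 = 46
σ = (0, 2, 1): 12 + 19 + 24 = 55
σ = (1, 0, 2): (-8) + (-3) + 27 = 16
σ = (1, 2, 0): (-8) + 19 + 17 = 28
σ = (2, 0, 1): 23 + (-3) + 24 = 44
σ = (2, 1, 0): 23 + 7 + 17 = 47
Optimal value attained by: σ = (0, 2, 1).
Answer: det⊕(A) = 55; verdict: NONSINGULAR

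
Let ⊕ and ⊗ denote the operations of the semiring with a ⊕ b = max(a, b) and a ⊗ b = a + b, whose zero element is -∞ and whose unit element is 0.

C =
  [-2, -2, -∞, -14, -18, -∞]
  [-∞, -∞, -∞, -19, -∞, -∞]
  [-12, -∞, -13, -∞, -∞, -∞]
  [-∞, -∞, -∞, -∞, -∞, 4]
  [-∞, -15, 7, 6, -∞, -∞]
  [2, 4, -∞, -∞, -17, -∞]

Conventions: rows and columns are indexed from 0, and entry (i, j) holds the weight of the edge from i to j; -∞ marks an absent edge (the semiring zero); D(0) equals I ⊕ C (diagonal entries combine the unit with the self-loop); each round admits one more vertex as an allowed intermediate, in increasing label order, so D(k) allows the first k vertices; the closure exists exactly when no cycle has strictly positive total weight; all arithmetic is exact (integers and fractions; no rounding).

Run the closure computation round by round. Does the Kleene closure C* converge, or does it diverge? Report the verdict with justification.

D(0):
  [0, -2, -∞, -14, -18, -∞]
  [-∞, 0, -∞, -19, -∞, -∞]
  [-12, -∞, 0, -∞, -∞, -∞]
  [-∞, -∞, -∞, 0, -∞, 4]
  [-∞, -15, 7, 6, 0, -∞]
  [2, 4, -∞, -∞, -17, 0]
D(1):
  [0, -2, -∞, -14, -18, -∞]
  [-∞, 0, -∞, -19, -∞, -∞]
  [-12, -14, 0, -26, -30, -∞]
  [-∞, -∞, -∞, 0, -∞, 4]
  [-∞, -15, 7, 6, 0, -∞]
  [2, 4, -∞, -12, -16, 0]
D(2):
  [0, -2, -∞, -14, -18, -∞]
  [-∞, 0, -∞, -19, -∞, -∞]
  [-12, -14, 0, -26, -30, -∞]
  [-∞, -∞, -∞, 0, -∞, 4]
  [-∞, -15, 7, 6, 0, -∞]
  [2, 4, -∞, -12, -16, 0]
D(3):
  [0, -2, -∞, -14, -18, -∞]
  [-∞, 0, -∞, -19, -∞, -∞]
  [-12, -14, 0, -26, -30, -∞]
  [-∞, -∞, -∞, 0, -∞, 4]
  [-5, -7, 7, 6, 0, -∞]
  [2, 4, -∞, -12, -16, 0]
D(4):
  [0, -2, -∞, -14, -18, -10]
  [-∞, 0, -∞, -19, -∞, -15]
  [-12, -14, 0, -26, -30, -22]
  [-∞, -∞, -∞, 0, -∞, 4]
  [-5, -7, 7, 6, 0, 10]
  [2, 4, -∞, -12, -16, 0]
D(5):
  [0, -2, -11, -12, -18, -8]
  [-∞, 0, -∞, -19, -∞, -15]
  [-12, -14, 0, -24, -30, -20]
  [-∞, -∞, -∞, 0, -∞, 4]
  [-5, -7, 7, 6, 0, 10]
  [2, 4, -9, -10, -16, 0]
D(6):
  [0, -2, -11, -12, -18, -8]
  [-13, 0, -24, -19, -31, -15]
  [-12, -14, 0, -24, -30, -20]
  [6, 8, -5, 0, -12, 4]
  [12, 14, 7, 6, 0, 10]
  [2, 4, -9, -10, -16, 0]
Key observation: every diagonal entry stays at the unit through all rounds, so no improving cycle exists.
Answer: CONVERGES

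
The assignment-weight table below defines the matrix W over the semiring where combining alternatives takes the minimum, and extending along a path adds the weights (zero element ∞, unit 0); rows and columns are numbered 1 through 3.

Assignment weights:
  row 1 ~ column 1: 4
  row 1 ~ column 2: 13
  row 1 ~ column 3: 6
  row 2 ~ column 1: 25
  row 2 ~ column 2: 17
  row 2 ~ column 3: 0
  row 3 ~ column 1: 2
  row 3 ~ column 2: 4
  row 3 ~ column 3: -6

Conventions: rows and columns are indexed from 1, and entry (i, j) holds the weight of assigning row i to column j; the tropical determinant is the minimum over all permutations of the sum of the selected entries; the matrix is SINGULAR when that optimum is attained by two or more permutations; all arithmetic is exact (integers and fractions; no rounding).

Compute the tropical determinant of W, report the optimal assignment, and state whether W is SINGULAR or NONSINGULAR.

σ = (1, 2, 3): 4 + 17 + (-6) = 15
σ = (1, 3, 2): 4 + 0 + 4 = 8
σ = (2, 1, 3): 13 + 25 + (-6) = 32
σ = (2, 3, 1): 13 + 0 + 2 = 15
σ = (3, 1, 2): 6 + 25 + 4 = 35
σ = (3, 2, 1): 6 + 17 + 2 = 25
Optimal value attained by: σ = (1, 3, 2).
Answer: det⊕(W) = 8; verdict: NONSINGULAR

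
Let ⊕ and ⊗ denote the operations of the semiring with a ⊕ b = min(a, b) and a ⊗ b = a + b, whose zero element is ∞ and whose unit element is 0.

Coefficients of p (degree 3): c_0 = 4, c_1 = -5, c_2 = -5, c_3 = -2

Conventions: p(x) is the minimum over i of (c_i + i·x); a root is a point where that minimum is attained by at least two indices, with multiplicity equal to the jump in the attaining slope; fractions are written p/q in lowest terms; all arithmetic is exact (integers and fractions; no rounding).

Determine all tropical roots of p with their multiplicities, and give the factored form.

hull edge (i=0, c=4) to (i=1, c=-5): slope -9, span 1
hull edge (i=1, c=-5) to (i=2, c=-5): slope 0, span 1
hull edge (i=2, c=-5) to (i=3, c=-2): slope 3, span 1
Factored form: p(x) = -2 ⊗ (x ⊕ (-3)) ⊗ (x ⊕ 0) ⊗ (x ⊕ 9)
Answer: roots = -3 (mult 1), 0 (mult 1), 9 (mult 1)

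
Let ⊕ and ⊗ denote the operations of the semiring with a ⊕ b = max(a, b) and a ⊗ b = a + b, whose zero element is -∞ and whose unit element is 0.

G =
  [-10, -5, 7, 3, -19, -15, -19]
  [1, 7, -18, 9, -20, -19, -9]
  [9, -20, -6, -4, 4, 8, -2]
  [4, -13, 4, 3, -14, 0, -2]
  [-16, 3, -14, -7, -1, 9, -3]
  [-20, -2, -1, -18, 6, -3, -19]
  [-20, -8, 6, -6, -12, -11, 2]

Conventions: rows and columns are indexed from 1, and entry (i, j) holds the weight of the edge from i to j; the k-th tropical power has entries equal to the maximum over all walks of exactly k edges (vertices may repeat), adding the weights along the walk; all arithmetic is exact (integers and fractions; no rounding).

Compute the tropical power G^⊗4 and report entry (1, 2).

G^⊗2:
  [16, 2, 7, 6, 11, 15, 5]
  [13, 14, 13, 16, -5, 9, 7]
  [3, 7, 16, 12, 14, 13, 1]
  [13, -1, 11, 7, 8, 12, 2]
  [4, 10, 8, 12, 15, 8, -1]
  [8, 9, -4, 7, 5, 15, 3]
  [15, -1, 8, 2, 10, 14, 4]
G^⊗3:
  [16, 14, 23, 19, 21, 20, 8]
  [22, 21, 20, 23, 17, 21, 14]
  [25, 17, 16, 16, 20, 24, 14]
  [20, 11, 20, 16, 18, 19, 9]
  [17, 18, 16, 19, 14, 24, 12]
  [11, 16, 15, 18, 21, 14, 5]
  [17, 13, 22, 18, 20, 19, 7]
G^⊗4:
  [32, 24, 23, 23, 27, 31, 21]
  [29, 28, 29, 30, 27, 28, 21]
  [25, 24, 32, 28, 30, 29, 17]
  [29, 21, 27, 23, 25, 28, 18]
  [25, 25, 24, 27, 30, 24, 17]
  [24, 24, 22, 25, 20, 30, 18]
  [31, 23, 24, 22, 26, 30, 20]
Key observation: the optimum is the walk 1->3->6->5->2, with weight 7 + 8 + 6 + 3 = 24.
Optimal value attained by: walk 1->3->6->5->2.
Answer: (G^⊗4)[1][2] = 24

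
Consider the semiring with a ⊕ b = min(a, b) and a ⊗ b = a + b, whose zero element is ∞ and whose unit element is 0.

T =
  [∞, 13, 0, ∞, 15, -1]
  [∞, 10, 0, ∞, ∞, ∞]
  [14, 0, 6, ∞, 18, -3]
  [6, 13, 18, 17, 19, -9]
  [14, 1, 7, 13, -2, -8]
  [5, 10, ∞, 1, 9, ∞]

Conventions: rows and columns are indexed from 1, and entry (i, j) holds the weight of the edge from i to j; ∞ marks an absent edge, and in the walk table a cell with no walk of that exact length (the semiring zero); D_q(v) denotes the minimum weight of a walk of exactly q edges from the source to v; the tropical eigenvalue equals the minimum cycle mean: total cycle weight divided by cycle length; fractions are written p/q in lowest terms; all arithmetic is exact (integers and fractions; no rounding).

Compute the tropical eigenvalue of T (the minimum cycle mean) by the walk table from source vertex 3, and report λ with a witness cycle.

q=0: [∞, ∞, 0, ∞, ∞, ∞]
q=1: [14, 0, 6, ∞, 18, -3]
q=2: [2, 6, 0, -2, 6, 3]
q=3: [4, 0, 2, 4, 4, -11]
q=4: [-6, -1, 0, -10, -2, -5]
q=5: [-4, -1, -6, -4, -4, -19]
q=6: [-14, -9, -4, -18, -10, -13]
Optimal cycle mean attained by: cycle 4->6->4, total (-9) + 1, length 2.
Answer: λ = -4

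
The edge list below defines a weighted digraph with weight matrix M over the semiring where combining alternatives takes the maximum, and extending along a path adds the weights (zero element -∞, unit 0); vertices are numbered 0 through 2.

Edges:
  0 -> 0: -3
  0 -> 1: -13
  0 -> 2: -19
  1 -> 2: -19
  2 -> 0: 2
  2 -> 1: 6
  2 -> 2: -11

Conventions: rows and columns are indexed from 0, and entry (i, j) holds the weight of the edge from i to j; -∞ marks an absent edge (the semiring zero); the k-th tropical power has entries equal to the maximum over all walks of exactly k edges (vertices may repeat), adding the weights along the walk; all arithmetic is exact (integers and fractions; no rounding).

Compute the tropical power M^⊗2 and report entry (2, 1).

M^⊗2:
  [-6, -13, -22]
  [-17, -13, -30]
  [-1, -5, -13]
Key observation: the optimum is the walk 2->2->1, with weight (-11) + 6 = -5.
Optimal value attained by: walk 2->2->1.
Answer: (M^⊗2)[2][1] = -5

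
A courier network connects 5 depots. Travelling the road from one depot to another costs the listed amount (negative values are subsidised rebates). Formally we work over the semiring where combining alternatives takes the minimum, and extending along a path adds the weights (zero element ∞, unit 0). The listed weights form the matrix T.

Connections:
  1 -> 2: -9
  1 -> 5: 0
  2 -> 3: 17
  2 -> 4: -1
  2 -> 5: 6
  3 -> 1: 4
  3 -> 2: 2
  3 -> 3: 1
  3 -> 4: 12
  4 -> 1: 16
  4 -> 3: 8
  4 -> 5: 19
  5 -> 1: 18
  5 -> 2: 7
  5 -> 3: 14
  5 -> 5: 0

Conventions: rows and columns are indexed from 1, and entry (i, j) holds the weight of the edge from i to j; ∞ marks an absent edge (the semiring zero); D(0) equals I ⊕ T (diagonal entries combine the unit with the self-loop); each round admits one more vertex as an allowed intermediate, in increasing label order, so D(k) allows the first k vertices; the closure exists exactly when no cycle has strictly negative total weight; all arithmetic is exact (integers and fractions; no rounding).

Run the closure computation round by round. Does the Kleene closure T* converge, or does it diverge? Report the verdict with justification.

D(0):
  [0, -9, ∞, ∞, 0]
  [∞, 0, 17, -1, 6]
  [4, 2, 0, 12, ∞]
  [16, ∞, 8, 0, 19]
  [18, 7, 14, ∞, 0]
D(1):
  [0, -9, ∞, ∞, 0]
  [∞, 0, 17, -1, 6]
  [4, -5, 0, 12, 4]
  [16, 7, 8, 0, 16]
  [18, 7, 14, ∞, 0]
D(2):
  [0, -9, 8, -10, -3]
  [∞, 0, 17, -1, 6]
  [4, -5, 0, -6, 1]
  [16, 7, 8, 0, 13]
  [18, 7, 14, 6, 0]
D(3):
  [0, -9, 8, -10, -3]
  [21, 0, 17, -1, 6]
  [4, -5, 0, -6, 1]
  [12, 3, 8, 0, 9]
  [18, 7, 14, 6, 0]
D(4):
  [0, -9, -2, -10, -3]
  [11, 0, 7, -1, 6]
  [4, -5, 0, -6, 1]
  [12, 3, 8, 0, 9]
  [18, 7, 14, 6, 0]
D(5):
  [0, -9, -2, -10, -3]
  [11, 0, 7, -1, 6]
  [4, -5, 0, -6, 1]
  [12, 3, 8, 0, 9]
  [18, 7, 14, 6, 0]
Key observation: every diagonal entry stays at the unit through all rounds, so no improving cycle exists.
Answer: CONVERGES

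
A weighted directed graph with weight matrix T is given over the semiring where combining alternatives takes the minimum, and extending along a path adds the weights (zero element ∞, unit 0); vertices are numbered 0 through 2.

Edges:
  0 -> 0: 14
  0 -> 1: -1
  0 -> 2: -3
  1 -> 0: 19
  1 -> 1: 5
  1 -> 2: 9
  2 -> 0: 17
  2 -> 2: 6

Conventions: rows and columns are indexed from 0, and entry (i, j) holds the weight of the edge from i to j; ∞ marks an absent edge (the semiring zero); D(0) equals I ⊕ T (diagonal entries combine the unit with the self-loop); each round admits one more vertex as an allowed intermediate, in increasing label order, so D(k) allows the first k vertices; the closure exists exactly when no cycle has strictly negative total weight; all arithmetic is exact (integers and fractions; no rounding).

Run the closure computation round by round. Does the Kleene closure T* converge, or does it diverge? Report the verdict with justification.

D(0):
  [0, -1, -3]
  [19, 0, 9]
  [17, ∞, 0]
D(1):
  [0, -1, -3]
  [19, 0, 9]
  [17, 16, 0]
D(2):
  [0, -1, -3]
  [19, 0, 9]
  [17, 16, 0]
D(3):
  [0, -1, -3]
  [19, 0, 9]
  [17, 16, 0]
Key observation: every diagonal entry stays at the unit through all rounds, so no improving cycle exists.
Answer: CONVERGES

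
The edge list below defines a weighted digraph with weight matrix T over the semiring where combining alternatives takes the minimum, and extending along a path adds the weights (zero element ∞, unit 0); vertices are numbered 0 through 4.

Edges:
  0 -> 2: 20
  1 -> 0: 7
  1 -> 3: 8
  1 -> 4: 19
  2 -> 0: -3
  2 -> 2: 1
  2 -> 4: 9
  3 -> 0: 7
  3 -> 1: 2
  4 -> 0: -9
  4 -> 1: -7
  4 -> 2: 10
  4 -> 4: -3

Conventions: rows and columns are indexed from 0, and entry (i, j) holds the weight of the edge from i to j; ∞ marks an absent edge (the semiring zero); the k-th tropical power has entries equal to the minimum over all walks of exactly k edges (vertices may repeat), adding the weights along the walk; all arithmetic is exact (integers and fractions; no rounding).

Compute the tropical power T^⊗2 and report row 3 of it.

T^⊗2:
  [17, ∞, 21, ∞, 29]
  [10, 10, 27, ∞, 16]
  [-2, 2, 2, ∞, 6]
  [9, ∞, 27, 10, 21]
  [-12, -10, 7, 1, -6]
Answer: row 3 of T^⊗2 = [9, ∞, 27, 10, 21]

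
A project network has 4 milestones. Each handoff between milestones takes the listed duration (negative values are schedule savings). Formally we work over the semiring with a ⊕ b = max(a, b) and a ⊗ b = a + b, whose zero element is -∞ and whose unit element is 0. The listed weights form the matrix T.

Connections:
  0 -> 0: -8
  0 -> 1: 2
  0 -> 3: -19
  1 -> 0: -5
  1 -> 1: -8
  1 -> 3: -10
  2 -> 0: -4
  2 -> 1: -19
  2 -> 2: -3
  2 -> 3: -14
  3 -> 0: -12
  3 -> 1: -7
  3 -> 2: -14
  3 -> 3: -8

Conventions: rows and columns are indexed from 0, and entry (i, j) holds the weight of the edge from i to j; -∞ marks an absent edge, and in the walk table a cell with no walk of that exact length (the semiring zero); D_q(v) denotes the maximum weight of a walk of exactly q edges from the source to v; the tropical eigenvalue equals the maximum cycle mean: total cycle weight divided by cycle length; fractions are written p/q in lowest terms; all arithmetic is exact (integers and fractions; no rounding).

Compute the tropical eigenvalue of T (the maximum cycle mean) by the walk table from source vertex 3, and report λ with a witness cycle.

q=0: [-∞, -∞, -∞, 0]
q=1: [-12, -7, -14, -8]
q=2: [-12, -10, -17, -16]
q=3: [-15, -10, -20, -20]
q=4: [-15, -13, -23, -20]
Optimal cycle mean attained by: cycle 0->1->0, total 2 + (-5), length 2.
Answer: λ = -3/2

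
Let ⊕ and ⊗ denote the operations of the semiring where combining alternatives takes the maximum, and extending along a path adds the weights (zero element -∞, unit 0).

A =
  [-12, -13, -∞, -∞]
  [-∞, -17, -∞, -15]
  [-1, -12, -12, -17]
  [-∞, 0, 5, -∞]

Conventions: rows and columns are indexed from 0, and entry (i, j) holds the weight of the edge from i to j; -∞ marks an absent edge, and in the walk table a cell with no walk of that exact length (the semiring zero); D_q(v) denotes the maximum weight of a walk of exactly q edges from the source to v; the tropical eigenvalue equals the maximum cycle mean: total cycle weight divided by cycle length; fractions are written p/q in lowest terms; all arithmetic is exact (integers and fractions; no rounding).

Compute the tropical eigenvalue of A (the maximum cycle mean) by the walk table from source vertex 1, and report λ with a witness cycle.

q=0: [-∞, 0, -∞, -∞]
q=1: [-∞, -17, -∞, -15]
q=2: [-∞, -15, -10, -32]
q=3: [-11, -22, -22, -27]
q=4: [-23, -24, -22, -37]
Optimal cycle mean attained by: cycle 0->1->3->2->0, total (-13) + (-15) + 5 + (-1), length 4.
Answer: λ = -6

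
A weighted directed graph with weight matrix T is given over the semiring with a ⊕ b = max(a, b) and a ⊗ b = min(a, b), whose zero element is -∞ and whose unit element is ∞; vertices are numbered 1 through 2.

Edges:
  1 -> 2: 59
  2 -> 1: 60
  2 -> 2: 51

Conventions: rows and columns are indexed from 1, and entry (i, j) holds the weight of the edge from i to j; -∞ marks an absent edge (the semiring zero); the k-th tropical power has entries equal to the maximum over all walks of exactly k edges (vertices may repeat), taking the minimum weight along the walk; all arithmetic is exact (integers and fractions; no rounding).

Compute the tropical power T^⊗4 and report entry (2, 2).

T^⊗2:
  [59, 51]
  [51, 59]
T^⊗3:
  [51, 59]
  [59, 51]
T^⊗4:
  [59, 51]
  [51, 59]
Key observation: the optimum is the walk 2->1->2->1->2, with weight 60 min 59 min 60 min 59 = 59.
Optimal value attained by: walk 2->1->2->1->2.
Answer: (T^⊗4)[2][2] = 59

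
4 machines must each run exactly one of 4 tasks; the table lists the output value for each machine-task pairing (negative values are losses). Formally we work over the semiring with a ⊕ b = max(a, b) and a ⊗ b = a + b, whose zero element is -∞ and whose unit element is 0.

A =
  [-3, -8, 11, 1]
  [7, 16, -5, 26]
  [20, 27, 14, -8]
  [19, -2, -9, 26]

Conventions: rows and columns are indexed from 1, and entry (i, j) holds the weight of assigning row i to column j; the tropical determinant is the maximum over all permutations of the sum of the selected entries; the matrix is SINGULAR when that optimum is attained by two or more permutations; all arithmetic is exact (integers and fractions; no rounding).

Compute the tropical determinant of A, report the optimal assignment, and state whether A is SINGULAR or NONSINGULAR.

σ = (1, 2, 3, 4): (-3) + 16 + 14 + 26 = 53
σ = (1, 2, 4, 3): (-3) + 16 + (-8) + (-9) = -4
σ = (1, 3, 2, 4): (-3) + (-5) + 27 + 26 = 45
σ = (1, 3, 4, 2): (-3) + (-5) + (-8) + (-2) = -18
σ = (1, 4, 2, 3): (-3) + 26 + 27 + (-9) = 41
σ = (1, 4, 3, 2): (-3) + 26 + 14 + (-2) = 35
σ = (2, 1, 3, 4): (-8) + 7 + 14 + 26 = 39
σ = (2, 1, 4, 3): (-8) + 7 + (-8) + (-9) = -18
σ = (2, 3, 1, 4): (-8) + (-5) + 20 + 26 = 33
σ = (2, 3, 4, 1): (-8) + (-5) + (-8) + 19 = -2
σ = (2, 4, 1, 3): (-8) + 26 + 20 + (-9) = 29
σ = (2, 4, 3, 1): (-8) + 26 + 14 + 19 = 51
σ = (3, 1, 2, 4): 11 + 7 + 27 + 26 = 71
σ = (3, 1, 4, 2): 11 + 7 + (-8) + (-2) = 8
σ = (3, 2, 1, 4): 11 + 16 + 20 + 26 = 73
σ = (3, 2, 4, 1): 11 + 16 + (-8) + 19 = 38
σ = (3, 4, 1, 2): 11 + 26 + 20 + (-2) = 55
σ = (3, 4, 2, 1): 11 + 26 + 27 + 19 = 83
σ = (4, 1, 2, 3): 1 + 7 + 27 + (-9) = 26
σ = (4, 1, 3, 2): 1 + 7 + 14 + (-2) = 20
σ = (4, 2, 1, 3): 1 + 16 + 20 + (-9) = 28
σ = (4, 2, 3, 1): 1 + 16 + 14 + 19 = 50
σ = (4, 3, 1, 2): 1 + (-5) + 20 + (-2) = 14
σ = (4, 3, 2, 1): 1 + (-5) + 27 + 19 = 42
Optimal value attained by: σ = (3, 4, 2, 1).
Answer: det⊕(A) = 83; verdict: NONSINGULAR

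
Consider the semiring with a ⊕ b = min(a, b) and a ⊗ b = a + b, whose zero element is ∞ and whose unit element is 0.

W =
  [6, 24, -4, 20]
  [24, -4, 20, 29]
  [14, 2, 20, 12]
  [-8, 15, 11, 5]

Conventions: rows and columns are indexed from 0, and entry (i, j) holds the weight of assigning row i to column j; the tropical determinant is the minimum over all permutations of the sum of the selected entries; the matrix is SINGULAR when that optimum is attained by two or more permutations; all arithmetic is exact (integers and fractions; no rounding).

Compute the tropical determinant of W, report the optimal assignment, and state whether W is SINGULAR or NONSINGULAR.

σ = (0, 1, 2, 3): 6 + (-4) + 20 + 5 = 27
σ = (0, 1, 3, 2): 6 + (-4) + 12 + 11 = 25
σ = (0, 2, 1, 3): 6 + 20 + 2 + 5 = 33
σ = (0, 2, 3, 1): 6 + 20 + 12 + 15 = 53
σ = (0, 3, 1, 2): 6 + 29 + 2 + 11 = 48
σ = (0, 3, 2, 1): 6 + 29 + 20 + 15 = 70
σ = (1, 0, 2, 3): 24 + 24 + 20 + 5 = 73
σ = (1, 0, 3, 2): 24 + 24 + 12 + 11 = 71
σ = (1, 2, 0, 3): 24 + 20 + 14 + 5 = 63
σ = (1, 2, 3, 0): 24 + 20 + 12 + (-8) = 48
σ = (1, 3, 0, 2): 24 + 29 + 14 + 11 = 78
σ = (1, 3, 2, 0): 24 + 29 + 20 + (-8) = 65
σ = (2, 0, 1, 3): (-4) + 24 + 2 + 5 = 27
σ = (2, 0, 3, 1): (-4) + 24 + 12 + 15 = 47
σ = (2, 1, 0, 3): (-4) + (-4) + 14 + 5 = 11
σ = (2, 1, 3, 0): (-4) + (-4) + 12 + (-8) = -4
σ = (2, 3, 0, 1): (-4) + 29 + 14 + 15 = 54
σ = (2, 3, 1, 0): (-4) + 29 + 2 + (-8) = 19
σ = (3, 0, 1, 2): 20 + 24 + 2 + 11 = 57
σ = (3, 0, 2, 1): 20 + 24 + 20 + 15 = 79
σ = (3, 1, 0, 2): 20 + (-4) + 14 + 11 = 41
σ = (3, 1, 2, 0): 20 + (-4) + 20 + (-8) = 28
σ = (3, 2, 0, 1): 20 + 20 + 14 + 15 = 69
σ = (3, 2, 1, 0): 20 + 20 + 2 + (-8) = 34
Optimal value attained by: σ = (2, 1, 3, 0).
Answer: det⊕(W) = -4; verdict: NONSINGULAR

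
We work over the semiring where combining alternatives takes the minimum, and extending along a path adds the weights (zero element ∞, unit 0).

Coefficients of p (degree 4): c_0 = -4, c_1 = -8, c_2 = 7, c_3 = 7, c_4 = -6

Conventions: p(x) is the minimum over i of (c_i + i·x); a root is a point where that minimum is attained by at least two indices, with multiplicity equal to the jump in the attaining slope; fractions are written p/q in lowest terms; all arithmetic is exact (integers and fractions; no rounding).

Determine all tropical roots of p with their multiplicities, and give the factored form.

hull edge (i=0, c=-4) to (i=1, c=-8): slope -4, span 1
hull edge (i=1, c=-8) to (i=4, c=-6): slope 2/3, span 3
Factored form: p(x) = -6 ⊗ (x ⊕ (-2/3)) ⊗ (x ⊕ (-2/3)) ⊗ (x ⊕ (-2/3)) ⊗ (x ⊕ 4)
Answer: roots = -2/3 (mult 3), 4 (mult 1)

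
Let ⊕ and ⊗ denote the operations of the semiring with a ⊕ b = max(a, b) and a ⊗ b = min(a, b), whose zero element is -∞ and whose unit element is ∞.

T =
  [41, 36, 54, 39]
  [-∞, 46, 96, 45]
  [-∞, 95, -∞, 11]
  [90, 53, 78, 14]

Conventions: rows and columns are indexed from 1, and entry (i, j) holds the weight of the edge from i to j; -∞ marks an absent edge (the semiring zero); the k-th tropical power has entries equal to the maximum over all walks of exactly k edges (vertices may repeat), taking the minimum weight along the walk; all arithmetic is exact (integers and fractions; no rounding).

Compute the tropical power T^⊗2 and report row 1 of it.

T^⊗2:
  [41, 54, 41, 39]
  [45, 95, 46, 45]
  [11, 46, 95, 45]
  [41, 78, 54, 45]
Answer: row 1 of T^⊗2 = [41, 54, 41, 39]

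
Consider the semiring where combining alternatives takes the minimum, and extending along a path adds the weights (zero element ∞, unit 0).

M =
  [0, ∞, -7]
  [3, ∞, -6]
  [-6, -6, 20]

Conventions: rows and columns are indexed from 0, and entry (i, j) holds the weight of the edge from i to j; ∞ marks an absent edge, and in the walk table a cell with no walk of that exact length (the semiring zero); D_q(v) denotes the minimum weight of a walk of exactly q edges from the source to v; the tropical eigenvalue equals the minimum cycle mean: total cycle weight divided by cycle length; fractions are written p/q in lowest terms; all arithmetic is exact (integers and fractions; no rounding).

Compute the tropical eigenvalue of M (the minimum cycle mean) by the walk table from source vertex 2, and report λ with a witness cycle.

q=0: [∞, ∞, 0]
q=1: [-6, -6, 20]
q=2: [-6, 14, -13]
q=3: [-19, -19, -13]
Optimal cycle mean attained by: cycle 0->2->0, total (-7) + (-6), length 2.
Answer: λ = -13/2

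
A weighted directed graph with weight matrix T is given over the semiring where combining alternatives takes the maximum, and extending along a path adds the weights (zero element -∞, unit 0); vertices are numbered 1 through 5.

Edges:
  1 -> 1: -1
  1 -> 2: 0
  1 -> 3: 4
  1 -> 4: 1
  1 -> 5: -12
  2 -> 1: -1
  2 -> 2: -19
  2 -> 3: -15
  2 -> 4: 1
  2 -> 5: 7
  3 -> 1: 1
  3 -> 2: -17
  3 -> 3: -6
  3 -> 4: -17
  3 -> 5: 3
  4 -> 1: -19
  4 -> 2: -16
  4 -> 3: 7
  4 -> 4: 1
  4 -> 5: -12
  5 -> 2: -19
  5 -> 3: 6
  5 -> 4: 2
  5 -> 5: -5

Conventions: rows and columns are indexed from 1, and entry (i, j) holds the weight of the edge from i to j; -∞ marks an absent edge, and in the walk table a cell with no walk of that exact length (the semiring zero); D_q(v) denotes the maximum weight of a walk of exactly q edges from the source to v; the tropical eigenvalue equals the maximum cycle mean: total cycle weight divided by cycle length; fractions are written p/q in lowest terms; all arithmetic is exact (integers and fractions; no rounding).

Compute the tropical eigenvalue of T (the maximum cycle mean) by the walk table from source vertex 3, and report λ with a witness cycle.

q=0: [-∞, -∞, 0, -∞, -∞]
q=1: [1, -17, -6, -17, 3]
q=2: [0, 1, 9, 5, -2]
q=3: [10, 0, 12, 6, 12]
q=4: [13, 10, 18, 14, 15]
q=5: [19, 13, 21, 17, 21]
Optimal cycle mean attained by: cycle 3->5->3, total 3 + 6, length 2.
Answer: λ = 9/2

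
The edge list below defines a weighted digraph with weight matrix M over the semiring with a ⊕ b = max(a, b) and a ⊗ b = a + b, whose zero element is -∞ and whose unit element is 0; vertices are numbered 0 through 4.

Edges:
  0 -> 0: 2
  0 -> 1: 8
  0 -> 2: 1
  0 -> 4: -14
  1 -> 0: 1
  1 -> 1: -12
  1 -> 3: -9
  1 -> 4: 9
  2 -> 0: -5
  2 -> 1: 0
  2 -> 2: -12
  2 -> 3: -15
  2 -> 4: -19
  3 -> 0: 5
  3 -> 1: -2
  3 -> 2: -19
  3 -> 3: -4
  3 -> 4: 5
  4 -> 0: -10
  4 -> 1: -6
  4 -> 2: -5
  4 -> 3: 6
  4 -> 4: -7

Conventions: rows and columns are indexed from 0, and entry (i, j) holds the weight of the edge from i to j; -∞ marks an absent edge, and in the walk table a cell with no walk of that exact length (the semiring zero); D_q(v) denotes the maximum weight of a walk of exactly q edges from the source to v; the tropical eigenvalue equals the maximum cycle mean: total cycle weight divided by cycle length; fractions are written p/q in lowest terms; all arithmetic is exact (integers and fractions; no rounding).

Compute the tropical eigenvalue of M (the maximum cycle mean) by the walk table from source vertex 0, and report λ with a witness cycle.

q=0: [0, -∞, -∞, -∞, -∞]
q=1: [2, 8, 1, -∞, -14]
q=2: [9, 10, 3, -1, 17]
q=3: [11, 17, 12, 23, 19]
q=4: [28, 21, 14, 25, 28]
q=5: [30, 36, 29, 34, 30]
Optimal cycle mean attained by: cycle 0->1->4->3->0, total 8 + 9 + 6 + 5, length 4.
Answer: λ = 7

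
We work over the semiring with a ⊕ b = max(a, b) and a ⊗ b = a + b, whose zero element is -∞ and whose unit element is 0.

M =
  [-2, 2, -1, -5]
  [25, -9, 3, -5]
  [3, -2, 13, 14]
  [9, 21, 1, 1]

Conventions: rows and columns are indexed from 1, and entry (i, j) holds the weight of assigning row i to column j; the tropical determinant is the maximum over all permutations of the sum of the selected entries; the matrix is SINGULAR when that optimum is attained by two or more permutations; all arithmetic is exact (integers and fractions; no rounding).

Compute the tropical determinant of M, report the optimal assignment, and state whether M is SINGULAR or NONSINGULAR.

σ = (1, 2, 3, 4): (-2) + (-9) + 13 + 1 = 3
σ = (1, 2, 4, 3): (-2) + (-9) + 14 + 1 = 4
σ = (1, 3, 2, 4): (-2) + 3 + (-2) + 1 = 0
σ = (1, 3, 4, 2): (-2) + 3 + 14 + 21 = 36
σ = (1, 4, 2, 3): (-2) + (-5) + (-2) + 1 = -8
σ = (1, 4, 3, 2): (-2) + (-5) + 13 + 21 = 27
σ = (2, 1, 3, 4): 2 + 25 + 13 + 1 = 41
σ = (2, 1, 4, 3): 2 + 25 + 14 + 1 = 42
σ = (2, 3, 1, 4): 2 + 3 + 3 + 1 = 9
σ = (2, 3, 4, 1): 2 + 3 + 14 + 9 = 28
σ = (2, 4, 1, 3): 2 + (-5) + 3 + 1 = 1
σ = (2, 4, 3, 1): 2 + (-5) + 13 + 9 = 19
σ = (3, 1, 2, 4): (-1) + 25 + (-2) + 1 = 23
σ = (3, 1, 4, 2): (-1) + 25 + 14 + 21 = 59
σ = (3, 2, 1, 4): (-1) + (-9) + 3 + 1 = -6
σ = (3, 2, 4, 1): (-1) + (-9) + 14 + 9 = 13
σ = (3, 4, 1, 2): (-1) + (-5) + 3 + 21 = 18
σ = (3, 4, 2, 1): (-1) + (-5) + (-2) + 9 = 1
σ = (4, 1, 2, 3): (-5) + 25 + (-2) + 1 = 19
σ = (4, 1, 3, 2): (-5) + 25 + 13 + 21 = 54
σ = (4, 2, 1, 3): (-5) + (-9) + 3 + 1 = -10
σ = (4, 2, 3, 1): (-5) + (-9) + 13 + 9 = 8
σ = (4, 3, 1, 2): (-5) + 3 + 3 + 21 = 22
σ = (4, 3, 2, 1): (-5) + 3 + (-2) + 9 = 5
Optimal value attained by: σ = (3, 1, 4, 2).
Answer: det⊕(M) = 59; verdict: NONSINGULAR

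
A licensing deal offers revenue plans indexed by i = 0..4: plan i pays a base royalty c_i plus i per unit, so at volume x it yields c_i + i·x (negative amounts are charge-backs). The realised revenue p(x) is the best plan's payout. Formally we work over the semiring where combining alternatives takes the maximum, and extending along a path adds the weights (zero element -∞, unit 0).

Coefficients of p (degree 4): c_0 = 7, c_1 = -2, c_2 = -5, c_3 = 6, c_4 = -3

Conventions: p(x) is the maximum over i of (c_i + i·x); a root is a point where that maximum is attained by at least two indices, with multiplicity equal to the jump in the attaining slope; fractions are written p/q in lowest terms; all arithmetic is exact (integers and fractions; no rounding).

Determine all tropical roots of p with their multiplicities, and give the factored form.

hull edge (i=0, c=7) to (i=3, c=6): slope -1/3, span 3
hull edge (i=3, c=6) to (i=4, c=-3): slope -9, span 1
Factored form: p(x) = -3 ⊗ (x ⊕ 1/3) ⊗ (x ⊕ 1/3) ⊗ (x ⊕ 1/3) ⊗ (x ⊕ 9)
Answer: roots = 1/3 (mult 3), 9 (mult 1)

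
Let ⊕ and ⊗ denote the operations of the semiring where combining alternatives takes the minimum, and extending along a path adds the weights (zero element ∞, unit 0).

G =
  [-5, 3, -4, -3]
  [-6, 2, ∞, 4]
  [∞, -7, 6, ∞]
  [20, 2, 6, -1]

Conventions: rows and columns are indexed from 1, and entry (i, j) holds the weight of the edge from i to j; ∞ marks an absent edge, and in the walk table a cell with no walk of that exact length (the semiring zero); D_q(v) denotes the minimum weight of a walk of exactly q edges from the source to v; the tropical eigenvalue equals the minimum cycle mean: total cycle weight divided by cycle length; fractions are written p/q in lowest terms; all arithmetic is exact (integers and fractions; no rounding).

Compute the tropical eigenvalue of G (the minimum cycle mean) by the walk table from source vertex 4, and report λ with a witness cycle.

q=0: [∞, ∞, ∞, 0]
q=1: [20, 2, 6, -1]
q=2: [-4, -1, 5, -2]
q=3: [-9, -2, -8, -7]
q=4: [-14, -15, -13, -12]
Optimal cycle mean attained by: cycle 1->3->2->1, total (-4) + (-7) + (-6), length 3.
Answer: λ = -17/3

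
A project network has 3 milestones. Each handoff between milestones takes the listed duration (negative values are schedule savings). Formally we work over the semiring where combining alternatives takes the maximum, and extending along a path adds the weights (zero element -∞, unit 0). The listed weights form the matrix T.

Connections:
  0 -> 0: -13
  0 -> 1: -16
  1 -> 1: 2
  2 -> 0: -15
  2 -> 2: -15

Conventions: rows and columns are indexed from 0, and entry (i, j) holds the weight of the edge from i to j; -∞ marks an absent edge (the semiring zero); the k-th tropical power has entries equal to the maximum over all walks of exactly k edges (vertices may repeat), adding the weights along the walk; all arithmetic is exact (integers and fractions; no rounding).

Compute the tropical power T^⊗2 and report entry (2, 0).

T^⊗2:
  [-26, -14, -∞]
  [-∞, 4, -∞]
  [-28, -31, -30]
Key observation: the optimum is the walk 2->0->0, with weight (-15) + (-13) = -28.
Optimal value attained by: walk 2->0->0.
Answer: (T^⊗2)[2][0] = -28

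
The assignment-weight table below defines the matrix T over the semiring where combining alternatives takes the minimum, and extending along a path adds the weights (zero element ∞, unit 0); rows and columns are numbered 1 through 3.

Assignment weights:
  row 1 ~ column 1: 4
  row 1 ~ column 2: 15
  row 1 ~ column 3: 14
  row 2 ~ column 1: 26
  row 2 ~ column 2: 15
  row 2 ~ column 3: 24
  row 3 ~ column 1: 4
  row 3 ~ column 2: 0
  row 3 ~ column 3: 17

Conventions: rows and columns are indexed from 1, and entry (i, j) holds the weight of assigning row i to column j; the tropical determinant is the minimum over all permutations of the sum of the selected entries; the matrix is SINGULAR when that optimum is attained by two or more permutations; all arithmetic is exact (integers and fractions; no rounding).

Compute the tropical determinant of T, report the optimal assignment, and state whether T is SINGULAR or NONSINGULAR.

σ = (1, 2, 3): 4 + 15 + 17 = 36
σ = (1, 3, 2): 4 + 24 + 0 = 28
σ = (2, 1, 3): 15 + 26 + 17 = 58
σ = (2, 3, 1): 15 + 24 + 4 = 43
σ = (3, 1, 2): 14 + 26 + 0 = 40
σ = (3, 2, 1): 14 + 15 + 4 = 33
Optimal value attained by: σ = (1, 3, 2).
Answer: det⊕(T) = 28; verdict: NONSINGULAR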